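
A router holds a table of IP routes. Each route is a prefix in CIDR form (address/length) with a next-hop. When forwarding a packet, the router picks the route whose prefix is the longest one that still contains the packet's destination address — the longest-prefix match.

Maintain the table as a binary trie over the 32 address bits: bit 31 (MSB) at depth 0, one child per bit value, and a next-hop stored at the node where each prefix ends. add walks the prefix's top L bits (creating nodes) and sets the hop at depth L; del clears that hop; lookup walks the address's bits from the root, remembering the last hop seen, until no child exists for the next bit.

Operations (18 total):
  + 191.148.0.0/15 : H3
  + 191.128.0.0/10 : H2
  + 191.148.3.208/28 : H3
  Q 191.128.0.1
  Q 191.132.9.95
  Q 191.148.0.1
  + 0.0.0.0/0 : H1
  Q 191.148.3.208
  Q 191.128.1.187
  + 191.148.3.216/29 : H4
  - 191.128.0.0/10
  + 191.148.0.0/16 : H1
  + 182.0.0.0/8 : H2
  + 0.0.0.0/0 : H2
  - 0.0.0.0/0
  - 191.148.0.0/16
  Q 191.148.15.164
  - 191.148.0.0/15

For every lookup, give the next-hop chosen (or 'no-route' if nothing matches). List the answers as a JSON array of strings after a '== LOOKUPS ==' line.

Trace:
  + 191.148.0.0/15 (H3) depth=15
  + 191.128.0.0/10 (H2) depth=10
  + 191.148.3.208/28 (H3) depth=28
  lookup 191.128.0.1: bits 10111111100 walk d0:-→d1:-→d2:-→d3:-→d4:-→d5:-→d6:-→d7:-→d8:-→d9:-→d10:H2→d11:- -> H2
  lookup 191.132.9.95: bits 10111111100 walk d0:-→d1:-→d2:-→d3:-→d4:-→d5:-→d6:-→d7:-→d8:-→d9:-→d10:H2→d11:- -> H2
  lookup 191.148.0.1: bits 1011111110010100000000 walk d0:-→d1:-→d2:-→d3:-→d4:-→d5:-→d6:-→d7:-→d8:-→d9:-→d10:H2→d11:-→d12:-→d13:-→d14:-→d15:H3→d16:-→d17:-→d18:-→d19:-→d20:-→d21:-→d22:- -> H3
  + 0.0.0.0/0 (H1) depth=0
  lookup 191.148.3.208: bits 1011111110010100000000111101 walk d0:H1→d1:-→d2:-→d3:-→d4:-→d5:-→d6:-→d7:-→d8:-→d9:-→d10:H2→d11:-→d12:-→d13:-→d14:-→d15:H3→d16:-→d17:-→d18:-→d19:-→d20:-→d21:-→d22:-→d23:-→d24:-→d25:-→d26:-→d27:-→d28:H3 -> H3
  lookup 191.128.1.187: bits 10111111100 walk d0:H1→d1:-→d2:-→d3:-→d4:-→d5:-→d6:-→d7:-→d8:-→d9:-→d10:H2→d11:- -> H2
  + 191.148.3.216/29 (H4) depth=29
  - 191.128.0.0/10 clear@10
  + 191.148.0.0/16 (H1) depth=16
  + 182.0.0.0/8 (H2) depth=8
  + 0.0.0.0/0 (H2) depth=0
  - 0.0.0.0/0 clear@0
  - 191.148.0.0/16 clear@16
  lookup 191.148.15.164: bits 10111111100101000000 walk d0:-→d1:-→d2:-→d3:-→d4:-→d5:-→d6:-→d7:-→d8:-→d9:-→d10:-→d11:-→d12:-→d13:-→d14:-→d15:H3→d16:-→d17:-→d18:-→d19:-→d20:- -> H3
  - 191.148.0.0/15 clear@15

== LOOKUPS ==
["H2","H2","H3","H3","H2","H3"]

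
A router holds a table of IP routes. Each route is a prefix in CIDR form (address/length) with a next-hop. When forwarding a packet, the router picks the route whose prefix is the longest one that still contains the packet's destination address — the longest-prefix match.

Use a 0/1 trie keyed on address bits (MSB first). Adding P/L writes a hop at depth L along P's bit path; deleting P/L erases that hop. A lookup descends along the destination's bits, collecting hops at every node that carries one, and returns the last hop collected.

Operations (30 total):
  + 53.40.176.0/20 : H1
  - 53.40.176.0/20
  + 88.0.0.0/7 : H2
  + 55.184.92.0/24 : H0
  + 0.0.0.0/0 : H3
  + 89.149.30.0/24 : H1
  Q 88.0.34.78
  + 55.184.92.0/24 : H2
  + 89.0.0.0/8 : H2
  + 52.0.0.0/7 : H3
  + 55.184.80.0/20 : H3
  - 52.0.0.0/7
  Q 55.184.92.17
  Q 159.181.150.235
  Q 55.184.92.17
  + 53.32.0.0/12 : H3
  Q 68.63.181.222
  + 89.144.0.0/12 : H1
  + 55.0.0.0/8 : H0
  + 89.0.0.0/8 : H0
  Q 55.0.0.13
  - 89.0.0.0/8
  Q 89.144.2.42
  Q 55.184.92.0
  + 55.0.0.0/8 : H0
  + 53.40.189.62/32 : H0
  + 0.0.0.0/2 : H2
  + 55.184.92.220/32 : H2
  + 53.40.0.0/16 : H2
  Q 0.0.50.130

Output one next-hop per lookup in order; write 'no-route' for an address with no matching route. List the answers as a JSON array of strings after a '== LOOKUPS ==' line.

Trace:
  + 53.40.176.0/20 (H1) depth=20
  - 53.40.176.0/20 clear@20
  + 88.0.0.0/7 (H2) depth=7
  + 55.184.92.0/24 (H0) depth=24
  + 0.0.0.0/0 (H3) depth=0
  + 89.149.30.0/24 (H1) depth=24
  lookup 88.0.34.78: bits 0101100 walk d0:H3→d1:-→d2:-→d3:-→d4:-→d5:-→d6:-→d7:H2 -> H2
  + 55.184.92.0/24 (H2) depth=24
  + 89.0.0.0/8 (H2) depth=8
  + 52.0.0.0/7 (H3) depth=7
  + 55.184.80.0/20 (H3) depth=20
  - 52.0.0.0/7 clear@7
  lookup 55.184.92.17: bits 001101111011100001011100 walk d0:H3→d1:-→d2:-→d3:-→d4:-→d5:-→d6:-→d7:-→d8:-→d9:-→d10:-→d11:-→d12:-→d13:-→d14:-→d15:-→d16:-→d17:-→d18:-→d19:-→d20:H3→d21:-→d22:-→d23:-→d24:H2 -> H2
  lookup 159.181.150.235: bits ε walk d0:H3 -> H3
  lookup 55.184.92.17: bits 001101111011100001011100 walk d0:H3→d1:-→d2:-→d3:-→d4:-→d5:-→d6:-→d7:-→d8:-→d9:-→d10:-→d11:-→d12:-→d13:-→d14:-→d15:-→d16:-→d17:-→d18:-→d19:-→d20:H3→d21:-→d22:-→d23:-→d24:H2 -> H2
  + 53.32.0.0/12 (H3) depth=12
  lookup 68.63.181.222: bits 010 walk d0:H3→d1:-→d2:-→d3:- -> H3
  + 89.144.0.0/12 (H1) depth=12
  + 55.0.0.0/8 (H0) depth=8
  + 89.0.0.0/8 (H0) depth=8
  lookup 55.0.0.13: bits 00110111 walk d0:H3→d1:-→d2:-→d3:-→d4:-→d5:-→d6:-→d7:-→d8:H0 -> H0
  - 89.0.0.0/8 clear@8
  lookup 89.144.2.42: bits 0101100110010 walk d0:H3→d1:-→d2:-→d3:-→d4:-→d5:-→d6:-→d7:H2→d8:-→d9:-→d10:-→d11:-→d12:H1→d13:- -> H1
  lookup 55.184.92.0: bits 001101111011100001011100 walk d0:H3→d1:-→d2:-→d3:-→d4:-→d5:-→d6:-→d7:-→d8:H0→d9:-→d10:-→d11:-→d12:-→d13:-→d14:-→d15:-→d16:-→d17:-→d18:-→d19:-→d20:H3→d21:-→d22:-→d23:-→d24:H2 -> H2
  + 55.0.0.0/8 (H0) depth=8
  + 53.40.189.62/32 (H0) depth=32
  + 0.0.0.0/2 (H2) depth=2
  + 55.184.92.220/32 (H2) depth=32
  + 53.40.0.0/16 (H2) depth=16
  lookup 0.0.50.130: bits 00 walk d0:H3→d1:-→d2:H2 -> H2

== LOOKUPS ==
["H2","H2","H3","H2","H3","H0","H1","H2","H2"]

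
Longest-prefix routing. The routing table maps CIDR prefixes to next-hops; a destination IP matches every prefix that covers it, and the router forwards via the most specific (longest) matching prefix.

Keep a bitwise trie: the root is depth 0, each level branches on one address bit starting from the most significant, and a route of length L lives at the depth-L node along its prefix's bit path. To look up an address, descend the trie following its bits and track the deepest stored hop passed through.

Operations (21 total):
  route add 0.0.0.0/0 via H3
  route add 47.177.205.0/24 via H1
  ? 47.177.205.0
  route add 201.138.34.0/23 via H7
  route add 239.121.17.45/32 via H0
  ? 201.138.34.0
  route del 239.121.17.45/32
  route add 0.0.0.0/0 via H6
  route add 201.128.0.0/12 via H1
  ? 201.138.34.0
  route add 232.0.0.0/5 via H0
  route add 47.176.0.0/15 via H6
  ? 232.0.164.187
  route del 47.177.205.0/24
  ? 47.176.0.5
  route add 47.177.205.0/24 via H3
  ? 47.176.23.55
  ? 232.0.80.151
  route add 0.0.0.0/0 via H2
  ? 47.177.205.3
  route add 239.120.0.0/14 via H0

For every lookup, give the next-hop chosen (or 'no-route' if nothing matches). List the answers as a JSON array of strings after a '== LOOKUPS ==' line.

Apply in order:
  add 0.0.0.0/0 -> H3 at depth 0
  add 47.177.205.0/24 -> H1 at depth 24
  lookup 47.177.205.0: bits 001011111011000111001101 walk d0:H3→d1:-→d2:-→d3:-→d4:-→d5:-→d6:-→d7:-→d8:-→d9:-→d10:-→d11:-→d12:-→d13:-→d14:-→d15:-→d16:-→d17:-→d18:-→d19:-→d20:-→d21:-→d22:-→d23:-→d24:H1 -> H1
  add 201.138.34.0/23 -> H7 at depth 23
  add 239.121.17.45/32 -> H0 at depth 32
  lookup 201.138.34.0: bits 11001001100010100010001 walk d0:H3→d1:-→d2:-→d3:-→d4:-→d5:-→d6:-→d7:-→d8:-→d9:-→d10:-→d11:-→d12:-→d13:-→d14:-→d15:-→d16:-→d17:-→d18:-→d19:-→d20:-→d21:-→d22:-→d23:H7 -> H7
  - 239.121.17.45/32 clear@32
  add 0.0.0.0/0 -> H6 at depth 0
  add 201.128.0.0/12 -> H1 at depth 12
  lookup 201.138.34.0: bits 11001001100010100010001 walk d0:H6→d1:-→d2:-→d3:-→d4:-→d5:-→d6:-→d7:-→d8:-→d9:-→d10:-→d11:-→d12:H1→d13:-→d14:-→d15:-→d16:-→d17:-→d18:-→d19:-→d20:-→d21:-→d22:-→d23:H7 -> H7
  add 232.0.0.0/5 -> H0 at depth 5
  add 47.176.0.0/15 -> H6 at depth 15
  lookup 232.0.164.187: bits 11101 walk d0:H6→d1:-→d2:-→d3:-→d4:-→d5:H0 -> H0
  - 47.177.205.0/24 clear@24
  lookup 47.176.0.5: bits 001011111011000 walk d0:H6→d1:-→d2:-→d3:-→d4:-→d5:-→d6:-→d7:-→d8:-→d9:-→d10:-→d11:-→d12:-→d13:-→d14:-→d15:H6 -> H6
  add 47.177.205.0/24 -> H3 at depth 24
  lookup 47.176.23.55: bits 001011111011000 walk d0:H6→d1:-→d2:-→d3:-→d4:-→d5:-→d6:-→d7:-→d8:-→d9:-→d10:-→d11:-→d12:-→d13:-→d14:-→d15:H6 -> H6
  lookup 232.0.80.151: bits 11101 walk d0:H6→d1:-→d2:-→d3:-→d4:-→d5:H0 -> H0
  add 0.0.0.0/0 -> H2 at depth 0
  lookup 47.177.205.3: bits 001011111011000111001101 walk d0:H2→d1:-→d2:-→d3:-→d4:-→d5:-→d6:-→d7:-→d8:-→d9:-→d10:-→d11:-→d12:-→d13:-→d14:-→d15:H6→d16:-→d17:-→d18:-→d19:-→d20:-→d21:-→d22:-→d23:-→d24:H3 -> H3
  add 239.120.0.0/14 -> H0 at depth 14

== LOOKUPS ==
["H1","H7","H7","H0","H6","H6","H0","H3"]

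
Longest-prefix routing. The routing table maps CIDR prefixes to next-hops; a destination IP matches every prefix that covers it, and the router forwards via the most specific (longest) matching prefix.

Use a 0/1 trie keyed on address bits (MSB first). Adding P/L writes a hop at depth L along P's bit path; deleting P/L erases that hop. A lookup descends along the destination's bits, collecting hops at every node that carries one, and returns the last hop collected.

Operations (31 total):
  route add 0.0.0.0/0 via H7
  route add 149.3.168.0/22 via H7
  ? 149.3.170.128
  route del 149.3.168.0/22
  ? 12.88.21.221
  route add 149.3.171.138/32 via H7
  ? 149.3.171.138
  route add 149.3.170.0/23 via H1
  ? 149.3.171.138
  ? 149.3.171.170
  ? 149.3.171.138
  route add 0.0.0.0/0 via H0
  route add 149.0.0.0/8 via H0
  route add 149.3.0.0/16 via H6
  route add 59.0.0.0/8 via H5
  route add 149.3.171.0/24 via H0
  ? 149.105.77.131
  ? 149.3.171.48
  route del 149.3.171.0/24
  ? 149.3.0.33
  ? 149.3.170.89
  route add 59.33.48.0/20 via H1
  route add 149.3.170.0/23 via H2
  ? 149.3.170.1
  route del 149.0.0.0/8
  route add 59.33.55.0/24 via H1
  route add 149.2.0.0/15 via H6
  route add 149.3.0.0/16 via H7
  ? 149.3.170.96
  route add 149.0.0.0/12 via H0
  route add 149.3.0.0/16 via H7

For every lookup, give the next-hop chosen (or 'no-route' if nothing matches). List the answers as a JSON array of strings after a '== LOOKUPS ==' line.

Process each operation:
  add 0.0.0.0/0 -> H7 at depth 0
  add 149.3.168.0/22 -> H7 at depth 22
  ? 149.3.170.128  path d0:H7→d1:-→d2:-→d3:-→d4:-→d5:-→d6:-→d7:-→d8:-→d9:-→d10:-→d11:-→d12:-→d13:-→d14:-→d15:-→d16:-→d17:-→d18:-→d19:-→d20:-→d21:-→d22:H7  best=H7
  - 149.3.168.0/22 clear@22
  ? 12.88.21.221  path d0:H7  best=H7
  add 149.3.171.138/32 -> H7 at depth 32
  ? 149.3.171.138  path d0:H7→d1:-→d2:-→d3:-→d4:-→d5:-→d6:-→d7:-→d8:-→d9:-→d10:-→d11:-→d12:-→d13:-→d14:-→d15:-→d16:-→d17:-→d18:-→d19:-→d20:-→d21:-→d22:-→d23:-→d24:-→d25:-→d26:-→d27:-→d28:-→d29:-→d30:-→d31:-→d32:H7  best=H7
  add 149.3.170.0/23 -> H1 at depth 23
  ? 149.3.171.138  path d0:H7→d1:-→d2:-→d3:-→d4:-→d5:-→d6:-→d7:-→d8:-→d9:-→d10:-→d11:-→d12:-→d13:-→d14:-→d15:-→d16:-→d17:-→d18:-→d19:-→d20:-→d21:-→d22:-→d23:H1→d24:-→d25:-→d26:-→d27:-→d28:-→d29:-→d30:-→d31:-→d32:H7  best=H7
  ? 149.3.171.170  path d0:H7→d1:-→d2:-→d3:-→d4:-→d5:-→d6:-→d7:-→d8:-→d9:-→d10:-→d11:-→d12:-→d13:-→d14:-→d15:-→d16:-→d17:-→d18:-→d19:-→d20:-→d21:-→d22:-→d23:H1→d24:-→d25:-→d26:-  best=H1
  ? 149.3.171.138  path d0:H7→d1:-→d2:-→d3:-→d4:-→d5:-→d6:-→d7:-→d8:-→d9:-→d10:-→d11:-→d12:-→d13:-→d14:-→d15:-→d16:-→d17:-→d18:-→d19:-→d20:-→d21:-→d22:-→d23:H1→d24:-→d25:-→d26:-→d27:-→d28:-→d29:-→d30:-→d31:-→d32:H7  best=H7
  add 0.0.0.0/0 -> H0 at depth 0
  add 149.0.0.0/8 -> H0 at depth 8
  add 149.3.0.0/16 -> H6 at depth 16
  add 59.0.0.0/8 -> H5 at depth 8
  add 149.3.171.0/24 -> H0 at depth 24
  ? 149.105.77.131  path d0:H0→d1:-→d2:-→d3:-→d4:-→d5:-→d6:-→d7:-→d8:H0→d9:-  best=H0
  ? 149.3.171.48  path d0:H0→d1:-→d2:-→d3:-→d4:-→d5:-→d6:-→d7:-→d8:H0→d9:-→d10:-→d11:-→d12:-→d13:-→d14:-→d15:-→d16:H6→d17:-→d18:-→d19:-→d20:-→d21:-→d22:-→d23:H1→d24:H0  best=H0
  - 149.3.171.0/24 clear@24
  ? 149.3.0.33  path d0:H0→d1:-→d2:-→d3:-→d4:-→d5:-→d6:-→d7:-→d8:H0→d9:-→d10:-→d11:-→d12:-→d13:-→d14:-→d15:-→d16:H6  best=H6
  ? 149.3.170.89  path d0:H0→d1:-→d2:-→d3:-→d4:-→d5:-→d6:-→d7:-→d8:H0→d9:-→d10:-→d11:-→d12:-→d13:-→d14:-→d15:-→d16:H6→d17:-→d18:-→d19:-→d20:-→d21:-→d22:-→d23:H1  best=H1
  add 59.33.48.0/20 -> H1 at depth 20
  add 149.3.170.0/23 -> H2 at depth 23
  ? 149.3.170.1  path d0:H0→d1:-→d2:-→d3:-→d4:-→d5:-→d6:-→d7:-→d8:H0→d9:-→d10:-→d11:-→d12:-→d13:-→d14:-→d15:-→d16:H6→d17:-→d18:-→d19:-→d20:-→d21:-→d22:-→d23:H2  best=H2
  - 149.0.0.0/8 clear@8
  add 59.33.55.0/24 -> H1 at depth 24
  add 149.2.0.0/15 -> H6 at depth 15
  add 149.3.0.0/16 -> H7 at depth 16
  ? 149.3.170.96  path d0:H0→d1:-→d2:-→d3:-→d4:-→d5:-→d6:-→d7:-→d8:-→d9:-→d10:-→d11:-→d12:-→d13:-→d14:-→d15:H6→d16:H7→d17:-→d18:-→d19:-→d20:-→d21:-→d22:-→d23:H2  best=H2
  add 149.0.0.0/12 -> H0 at depth 12
  add 149.3.0.0/16 -> H7 at depth 16

== LOOKUPS ==
["H7","H7","H7","H7","H1","H7","H0","H0","H6","H1","H2","H2"]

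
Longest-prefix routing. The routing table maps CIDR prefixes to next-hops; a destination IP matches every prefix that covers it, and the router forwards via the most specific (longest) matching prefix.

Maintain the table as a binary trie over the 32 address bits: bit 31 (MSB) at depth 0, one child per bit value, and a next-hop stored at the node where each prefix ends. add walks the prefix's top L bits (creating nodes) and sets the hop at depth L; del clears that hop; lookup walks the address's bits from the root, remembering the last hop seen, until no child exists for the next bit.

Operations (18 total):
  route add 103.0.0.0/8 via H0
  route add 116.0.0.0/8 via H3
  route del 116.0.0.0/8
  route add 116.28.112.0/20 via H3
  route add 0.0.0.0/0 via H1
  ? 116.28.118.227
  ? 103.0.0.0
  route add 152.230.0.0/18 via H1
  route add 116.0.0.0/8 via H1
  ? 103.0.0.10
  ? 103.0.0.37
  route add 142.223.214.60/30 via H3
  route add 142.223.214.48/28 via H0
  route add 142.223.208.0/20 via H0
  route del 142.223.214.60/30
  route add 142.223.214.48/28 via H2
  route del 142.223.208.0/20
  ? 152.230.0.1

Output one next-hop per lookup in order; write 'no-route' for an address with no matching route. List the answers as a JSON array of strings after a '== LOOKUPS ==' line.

Process each operation:
  add 103.0.0.0/8 -> H0 at depth 8
  add 116.0.0.0/8 -> H3 at depth 8
  - 116.0.0.0/8 clear@8
  add 116.28.112.0/20 -> H3 at depth 20
  add 0.0.0.0/0 -> H1 at depth 0
  ? 116.28.118.227  path d0:H1→d1:-→d2:-→d3:-→d4:-→d5:-→d6:-→d7:-→d8:-→d9:-→d10:-→d11:-→d12:-→d13:-→d14:-→d15:-→d16:-→d17:-→d18:-→d19:-→d20:H3  best=H3
  ? 103.0.0.0  path d0:H1→d1:-→d2:-→d3:-→d4:-→d5:-→d6:-→d7:-→d8:H0  best=H0
  add 152.230.0.0/18 -> H1 at depth 18
  add 116.0.0.0/8 -> H1 at depth 8
  ? 103.0.0.10  path d0:H1→d1:-→d2:-→d3:-→d4:-→d5:-→d6:-→d7:-→d8:H0  best=H0
  ? 103.0.0.37  path d0:H1→d1:-→d2:-→d3:-→d4:-→d5:-→d6:-→d7:-→d8:H0  best=H0
  add 142.223.214.60/30 -> H3 at depth 30
  add 142.223.214.48/28 -> H0 at depth 28
  add 142.223.208.0/20 -> H0 at depth 20
  - 142.223.214.60/30 clear@30
  add 142.223.214.48/28 -> H2 at depth 28
  - 142.223.208.0/20 clear@20
  ? 152.230.0.1  path d0:H1→d1:-→d2:-→d3:-→d4:-→d5:-→d6:-→d7:-→d8:-→d9:-→d10:-→d11:-→d12:-→d13:-→d14:-→d15:-→d16:-→d17:-→d18:H1  best=H1

== LOOKUPS ==
["H3","H0","H0","H0","H1"]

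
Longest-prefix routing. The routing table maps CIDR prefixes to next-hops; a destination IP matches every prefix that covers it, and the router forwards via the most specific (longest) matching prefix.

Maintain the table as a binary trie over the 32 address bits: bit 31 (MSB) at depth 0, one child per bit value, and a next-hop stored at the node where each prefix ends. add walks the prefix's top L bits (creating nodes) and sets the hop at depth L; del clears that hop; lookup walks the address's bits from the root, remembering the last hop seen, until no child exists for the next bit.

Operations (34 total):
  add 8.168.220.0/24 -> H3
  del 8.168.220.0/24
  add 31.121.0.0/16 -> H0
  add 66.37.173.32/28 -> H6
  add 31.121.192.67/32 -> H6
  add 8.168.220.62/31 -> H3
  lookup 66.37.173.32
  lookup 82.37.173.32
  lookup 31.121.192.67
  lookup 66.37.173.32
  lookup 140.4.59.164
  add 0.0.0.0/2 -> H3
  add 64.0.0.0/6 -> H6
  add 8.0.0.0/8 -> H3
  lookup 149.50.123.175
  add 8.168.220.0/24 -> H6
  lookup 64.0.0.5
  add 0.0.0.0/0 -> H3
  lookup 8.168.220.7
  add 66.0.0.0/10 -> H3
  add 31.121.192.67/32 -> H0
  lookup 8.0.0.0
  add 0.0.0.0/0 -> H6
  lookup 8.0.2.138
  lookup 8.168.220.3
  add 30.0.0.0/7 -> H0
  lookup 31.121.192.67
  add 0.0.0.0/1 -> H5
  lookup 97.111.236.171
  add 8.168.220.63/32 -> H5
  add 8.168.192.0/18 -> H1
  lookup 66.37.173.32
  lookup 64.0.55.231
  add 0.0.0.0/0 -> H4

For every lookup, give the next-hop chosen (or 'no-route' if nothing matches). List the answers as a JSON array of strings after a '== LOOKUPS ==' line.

Trace:
  + 8.168.220.0/24 (H3) depth=24
  del 8.168.220.0/24 (clear depth 24)
  + 31.121.0.0/16 (H0) depth=16
  + 66.37.173.32/28 (H6) depth=28
  + 31.121.192.67/32 (H6) depth=32
  + 8.168.220.62/31 (H3) depth=31
  Q 66.37.173.32: descend 0100001000100101101011010010 ; hops seen [H6] ; pick H6
  Q 82.37.173.32: descend 010 ; hops seen [∅] ; pick no-route
  Q 31.121.192.67: descend 00011111011110011100000001000011 ; hops seen [H0,H6] ; pick H6
  Q 66.37.173.32: descend 0100001000100101101011010010 ; hops seen [H6] ; pick H6
  Q 140.4.59.164: descend ε ; hops seen [∅] ; pick no-route
  + 0.0.0.0/2 (H3) depth=2
  + 64.0.0.0/6 (H6) depth=6
  + 8.0.0.0/8 (H3) depth=8
  Q 149.50.123.175: descend ε ; hops seen [∅] ; pick no-route
  + 8.168.220.0/24 (H6) depth=24
  Q 64.0.0.5: descend 010000 ; hops seen [H6] ; pick H6
  + 0.0.0.0/0 (H3) depth=0
  Q 8.168.220.7: descend 00001000101010001101110000 ; hops seen [H3,H3,H3,H6] ; pick H6
  + 66.0.0.0/10 (H3) depth=10
  + 31.121.192.67/32 (H0) depth=32
  Q 8.0.0.0: descend 00001000 ; hops seen [H3,H3,H3] ; pick H3
  + 0.0.0.0/0 (H6) depth=0
  Q 8.0.2.138: descend 00001000 ; hops seen [H6,H3,H3] ; pick H3
  Q 8.168.220.3: descend 00001000101010001101110000 ; hops seen [H6,H3,H3,H6] ; pick H6
  + 30.0.0.0/7 (H0) depth=7
  Q 31.121.192.67: descend 00011111011110011100000001000011 ; hops seen [H6,H3,H0,H0,H0] ; pick H0
  + 0.0.0.0/1 (H5) depth=1
  Q 97.111.236.171: descend 01 ; hops seen [H6,H5] ; pick H5
  + 8.168.220.63/32 (H5) depth=32
  + 8.168.192.0/18 (H1) depth=18
  Q 66.37.173.32: descend 0100001000100101101011010010 ; hops seen [H6,H5,H6,H3,H6] ; pick H6
  Q 64.0.55.231: descend 010000 ; hops seen [H6,H5,H6] ; pick H6
  + 0.0.0.0/0 (H4) depth=0

== LOOKUPS ==
["H6","no-route","H6","H6","no-route","no-route","H6","H6","H3","H3","H6","H0","H5","H6","H6"]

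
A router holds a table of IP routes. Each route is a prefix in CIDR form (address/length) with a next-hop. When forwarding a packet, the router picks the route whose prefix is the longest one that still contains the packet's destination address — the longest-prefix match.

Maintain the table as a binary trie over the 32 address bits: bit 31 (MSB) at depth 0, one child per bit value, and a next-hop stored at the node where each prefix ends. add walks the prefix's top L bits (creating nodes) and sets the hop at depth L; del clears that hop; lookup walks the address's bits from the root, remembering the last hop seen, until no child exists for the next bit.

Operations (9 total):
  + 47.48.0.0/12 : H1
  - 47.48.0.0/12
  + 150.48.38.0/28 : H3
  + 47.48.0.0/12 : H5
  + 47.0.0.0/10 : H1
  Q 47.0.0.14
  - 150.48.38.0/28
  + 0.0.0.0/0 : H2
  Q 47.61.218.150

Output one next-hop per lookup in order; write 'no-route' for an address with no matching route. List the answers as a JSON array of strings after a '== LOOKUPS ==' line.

Apply in order:
  + 47.48.0.0/12 (H1) depth=12
  - 47.48.0.0/12 clear@12
  + 150.48.38.0/28 (H3) depth=28
  + 47.48.0.0/12 (H5) depth=12
  + 47.0.0.0/10 (H1) depth=10
  ? 47.0.0.14  path d0:-→d1:-→d2:-→d3:-→d4:-→d5:-→d6:-→d7:-→d8:-→d9:-→d10:H1  best=H1
  - 150.48.38.0/28 clear@28
  + 0.0.0.0/0 (H2) depth=0
  ? 47.61.218.150  path d0:H2→d1:-→d2:-→d3:-→d4:-→d5:-→d6:-→d7:-→d8:-→d9:-→d10:H1→d11:-→d12:H5  best=H5

== LOOKUPS ==
["H1","H5"]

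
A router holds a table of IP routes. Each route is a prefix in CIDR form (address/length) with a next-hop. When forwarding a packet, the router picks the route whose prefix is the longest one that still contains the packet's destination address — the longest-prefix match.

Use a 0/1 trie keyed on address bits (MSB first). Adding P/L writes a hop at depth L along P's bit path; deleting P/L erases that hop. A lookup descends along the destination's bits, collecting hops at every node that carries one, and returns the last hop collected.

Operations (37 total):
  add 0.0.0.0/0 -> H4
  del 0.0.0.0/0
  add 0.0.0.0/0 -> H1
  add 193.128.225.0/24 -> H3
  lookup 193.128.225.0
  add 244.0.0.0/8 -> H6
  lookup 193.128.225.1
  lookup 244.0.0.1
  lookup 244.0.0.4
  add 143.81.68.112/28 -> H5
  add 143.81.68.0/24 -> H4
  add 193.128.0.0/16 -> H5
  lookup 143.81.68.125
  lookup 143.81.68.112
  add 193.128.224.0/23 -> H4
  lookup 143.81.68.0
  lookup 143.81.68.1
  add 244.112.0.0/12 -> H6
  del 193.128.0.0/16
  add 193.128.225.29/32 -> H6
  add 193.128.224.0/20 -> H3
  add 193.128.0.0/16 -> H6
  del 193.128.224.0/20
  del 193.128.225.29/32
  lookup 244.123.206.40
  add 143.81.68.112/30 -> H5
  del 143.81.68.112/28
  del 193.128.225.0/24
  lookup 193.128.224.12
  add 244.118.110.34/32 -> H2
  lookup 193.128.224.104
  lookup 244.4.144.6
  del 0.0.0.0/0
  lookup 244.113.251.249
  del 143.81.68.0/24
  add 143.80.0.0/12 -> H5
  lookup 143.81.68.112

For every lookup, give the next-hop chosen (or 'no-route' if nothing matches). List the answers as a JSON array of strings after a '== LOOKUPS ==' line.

Process each operation:
  add 0.0.0.0/0 -> H4 at depth 0
  - 0.0.0.0/0 clear@0
  add 0.0.0.0/0 -> H1 at depth 0
  add 193.128.225.0/24 -> H3 at depth 24
  ? 193.128.225.0  path d0:H1→d1:-→d2:-→d3:-→d4:-→d5:-→d6:-→d7:-→d8:-→d9:-→d10:-→d11:-→d12:-→d13:-→d14:-→d15:-→d16:-→d17:-→d18:-→d19:-→d20:-→d21:-→d22:-→d23:-→d24:H3  best=H3
  add 244.0.0.0/8 -> H6 at depth 8
  ? 193.128.225.1  path d0:H1→d1:-→d2:-→d3:-→d4:-→d5:-→d6:-→d7:-→d8:-→d9:-→d10:-→d11:-→d12:-→d13:-→d14:-→d15:-→d16:-→d17:-→d18:-→d19:-→d20:-→d21:-→d22:-→d23:-→d24:H3  best=H3
  ? 244.0.0.1  path d0:H1→d1:-→d2:-→d3:-→d4:-→d5:-→d6:-→d7:-→d8:H6  best=H6
  ? 244.0.0.4  path d0:H1→d1:-→d2:-→d3:-→d4:-→d5:-→d6:-→d7:-→d8:H6  best=H6
  add 143.81.68.112/28 -> H5 at depth 28
  add 143.81.68.0/24 -> H4 at depth 24
  add 193.128.0.0/16 -> H5 at depth 16
  ? 143.81.68.125  path d0:H1→d1:-→d2:-→d3:-→d4:-→d5:-→d6:-→d7:-→d8:-→d9:-→d10:-→d11:-→d12:-→d13:-→d14:-→d15:-→d16:-→d17:-→d18:-→d19:-→d20:-→d21:-→d22:-→d23:-→d24:H4→d25:-→d26:-→d27:-→d28:H5  best=H5
  ? 143.81.68.112  path d0:H1→d1:-→d2:-→d3:-→d4:-→d5:-→d6:-→d7:-→d8:-→d9:-→d10:-→d11:-→d12:-→d13:-→d14:-→d15:-→d16:-→d17:-→d18:-→d19:-→d20:-→d21:-→d22:-→d23:-→d24:H4→d25:-→d26:-→d27:-→d28:H5  best=H5
  add 193.128.224.0/23 -> H4 at depth 23
  ? 143.81.68.0  path d0:H1→d1:-→d2:-→d3:-→d4:-→d5:-→d6:-→d7:-→d8:-→d9:-→d10:-→d11:-→d12:-→d13:-→d14:-→d15:-→d16:-→d17:-→d18:-→d19:-→d20:-→d21:-→d22:-→d23:-→d24:H4→d25:-  best=H4
  ? 143.81.68.1  path d0:H1→d1:-→d2:-→d3:-→d4:-→d5:-→d6:-→d7:-→d8:-→d9:-→d10:-→d11:-→d12:-→d13:-→d14:-→d15:-→d16:-→d17:-→d18:-→d19:-→d20:-→d21:-→d22:-→d23:-→d24:H4→d25:-  best=H4
  add 244.112.0.0/12 -> H6 at depth 12
  - 193.128.0.0/16 clear@16
  add 193.128.225.29/32 -> H6 at depth 32
  add 193.128.224.0/20 -> H3 at depth 20
  add 193.128.0.0/16 -> H6 at depth 16
  - 193.128.224.0/20 clear@20
  - 193.128.225.29/32 clear@32
  ? 244.123.206.40  path d0:H1→d1:-→d2:-→d3:-→d4:-→d5:-→d6:-→d7:-→d8:H6→d9:-→d10:-→d11:-→d12:H6  best=H6
  add 143.81.68.112/30 -> H5 at depth 30
  - 143.81.68.112/28 clear@28
  - 193.128.225.0/24 clear@24
  ? 193.128.224.12  path d0:H1→d1:-→d2:-→d3:-→d4:-→d5:-→d6:-→d7:-→d8:-→d9:-→d10:-→d11:-→d12:-→d13:-→d14:-→d15:-→d16:H6→d17:-→d18:-→d19:-→d20:-→d21:-→d22:-→d23:H4  best=H4
  add 244.118.110.34/32 -> H2 at depth 32
  ? 193.128.224.104  path d0:H1→d1:-→d2:-→d3:-→d4:-→d5:-→d6:-→d7:-→d8:-→d9:-→d10:-→d11:-→d12:-→d13:-→d14:-→d15:-→d16:H6→d17:-→d18:-→d19:-→d20:-→d21:-→d22:-→d23:H4  best=H4
  ? 244.4.144.6  path d0:H1→d1:-→d2:-→d3:-→d4:-→d5:-→d6:-→d7:-→d8:H6→d9:-  best=H6
  - 0.0.0.0/0 clear@0
  ? 244.113.251.249  path d0:-→d1:-→d2:-→d3:-→d4:-→d5:-→d6:-→d7:-→d8:H6→d9:-→d10:-→d11:-→d12:H6→d13:-  best=H6
  - 143.81.68.0/24 clear@24
  add 143.80.0.0/12 -> H5 at depth 12
  ? 143.81.68.112  path d0:-→d1:-→d2:-→d3:-→d4:-→d5:-→d6:-→d7:-→d8:-→d9:-→d10:-→d11:-→d12:H5→d13:-→d14:-→d15:-→d16:-→d17:-→d18:-→d19:-→d20:-→d21:-→d22:-→d23:-→d24:-→d25:-→d26:-→d27:-→d28:-→d29:-→d30:H5  best=H5

== LOOKUPS ==
["H3","H3","H6","H6","H5","H5","H4","H4","H6","H4","H4","H6","H6","H5"]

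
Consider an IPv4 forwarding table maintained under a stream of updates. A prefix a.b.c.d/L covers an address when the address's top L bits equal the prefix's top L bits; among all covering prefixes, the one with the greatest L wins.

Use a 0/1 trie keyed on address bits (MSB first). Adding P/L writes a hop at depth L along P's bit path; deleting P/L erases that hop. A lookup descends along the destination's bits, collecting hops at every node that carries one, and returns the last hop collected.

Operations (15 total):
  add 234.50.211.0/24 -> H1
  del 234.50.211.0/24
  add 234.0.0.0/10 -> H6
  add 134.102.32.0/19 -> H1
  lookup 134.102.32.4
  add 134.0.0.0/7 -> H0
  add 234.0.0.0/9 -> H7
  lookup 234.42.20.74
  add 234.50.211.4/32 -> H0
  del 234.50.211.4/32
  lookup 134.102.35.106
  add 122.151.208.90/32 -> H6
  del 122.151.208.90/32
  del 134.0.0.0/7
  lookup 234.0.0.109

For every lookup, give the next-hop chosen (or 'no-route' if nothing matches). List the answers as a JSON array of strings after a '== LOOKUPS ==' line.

Process each operation:
  + 234.50.211.0/24 (H1) depth=24
  - 234.50.211.0/24 clear@24
  + 234.0.0.0/10 (H6) depth=10
  + 134.102.32.0/19 (H1) depth=19
  Q 134.102.32.4: descend 1000011001100110001 ; hops seen [H1] ; pick H1
  + 134.0.0.0/7 (H0) depth=7
  + 234.0.0.0/9 (H7) depth=9
  Q 234.42.20.74: descend 11101010001 ; hops seen [H7,H6] ; pick H6
  + 234.50.211.4/32 (H0) depth=32
  - 234.50.211.4/32 clear@32
  Q 134.102.35.106: descend 1000011001100110001 ; hops seen [H0,H1] ; pick H1
  + 122.151.208.90/32 (H6) depth=32
  - 122.151.208.90/32 clear@32
  - 134.0.0.0/7 clear@7
  Q 234.0.0.109: descend 1110101000 ; hops seen [H7,H6] ; pick H6

== LOOKUPS ==
["H1","H6","H1","H6"]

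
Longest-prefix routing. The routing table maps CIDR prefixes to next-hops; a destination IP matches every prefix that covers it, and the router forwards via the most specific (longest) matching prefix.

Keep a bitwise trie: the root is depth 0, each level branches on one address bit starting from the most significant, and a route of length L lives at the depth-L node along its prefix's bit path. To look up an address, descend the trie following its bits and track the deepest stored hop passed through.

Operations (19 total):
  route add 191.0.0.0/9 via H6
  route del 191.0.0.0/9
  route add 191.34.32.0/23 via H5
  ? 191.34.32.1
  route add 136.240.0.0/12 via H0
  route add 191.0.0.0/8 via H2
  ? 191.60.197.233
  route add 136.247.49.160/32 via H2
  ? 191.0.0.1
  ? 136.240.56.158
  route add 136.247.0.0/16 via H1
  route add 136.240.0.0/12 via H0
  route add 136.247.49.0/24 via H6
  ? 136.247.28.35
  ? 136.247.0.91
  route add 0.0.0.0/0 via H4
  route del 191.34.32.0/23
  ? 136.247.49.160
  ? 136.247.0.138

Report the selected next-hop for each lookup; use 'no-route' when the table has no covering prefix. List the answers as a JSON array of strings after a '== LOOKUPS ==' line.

Apply in order:
  + 191.0.0.0/9 (H6) depth=9
  del 191.0.0.0/9 (clear depth 9)
  + 191.34.32.0/23 (H5) depth=23
  lookup 191.34.32.1: bits 10111111001000100010000 walk d0:-→d1:-→d2:-→d3:-→d4:-→d5:-→d6:-→d7:-→d8:-→d9:-→d10:-→d11:-→d12:-→d13:-→d14:-→d15:-→d16:-→d17:-→d18:-→d19:-→d20:-→d21:-→d22:-→d23:H5 -> H5
  + 136.240.0.0/12 (H0) depth=12
  + 191.0.0.0/8 (H2) depth=8
  lookup 191.60.197.233: bits 10111111001 walk d0:-→d1:-→d2:-→d3:-→d4:-→d5:-→d6:-→d7:-→d8:H2→d9:-→d10:-→d11:- -> H2
  + 136.247.49.160/32 (H2) depth=32
  lookup 191.0.0.1: bits 1011111100 walk d0:-→d1:-→d2:-→d3:-→d4:-→d5:-→d6:-→d7:-→d8:H2→d9:-→d10:- -> H2
  lookup 136.240.56.158: bits 1000100011110 walk d0:-→d1:-→d2:-→d3:-→d4:-→d5:-→d6:-→d7:-→d8:-→d9:-→d10:-→d11:-→d12:H0→d13:- -> H0
  + 136.247.0.0/16 (H1) depth=16
  + 136.240.0.0/12 (H0) depth=12
  + 136.247.49.0/24 (H6) depth=24
  lookup 136.247.28.35: bits 100010001111011100 walk d0:-→d1:-→d2:-→d3:-→d4:-→d5:-→d6:-→d7:-→d8:-→d9:-→d10:-→d11:-→d12:H0→d13:-→d14:-→d15:-→d16:H1→d17:-→d18:- -> H1
  lookup 136.247.0.91: bits 100010001111011100 walk d0:-→d1:-→d2:-→d3:-→d4:-→d5:-→d6:-→d7:-→d8:-→d9:-→d10:-→d11:-→d12:H0→d13:-→d14:-→d15:-→d16:H1→d17:-→d18:- -> H1
  + 0.0.0.0/0 (H4) depth=0
  del 191.34.32.0/23 (clear depth 23)
  lookup 136.247.49.160: bits 10001000111101110011000110100000 walk d0:H4→d1:-→d2:-→d3:-→d4:-→d5:-→d6:-→d7:-→d8:-→d9:-→d10:-→d11:-→d12:H0→d13:-→d14:-→d15:-→d16:H1→d17:-→d18:-→d19:-→d20:-→d21:-→d22:-→d23:-→d24:H6→d25:-→d26:-→d27:-→d28:-→d29:-→d30:-→d31:-→d32:H2 -> H2
  lookup 136.247.0.138: bits 100010001111011100 walk d0:H4→d1:-→d2:-→d3:-→d4:-→d5:-→d6:-→d7:-→d8:-→d9:-→d10:-→d11:-→d12:H0→d13:-→d14:-→d15:-→d16:H1→d17:-→d18:- -> H1

== LOOKUPS ==
["H5","H2","H2","H0","H1","H1","H2","H1"]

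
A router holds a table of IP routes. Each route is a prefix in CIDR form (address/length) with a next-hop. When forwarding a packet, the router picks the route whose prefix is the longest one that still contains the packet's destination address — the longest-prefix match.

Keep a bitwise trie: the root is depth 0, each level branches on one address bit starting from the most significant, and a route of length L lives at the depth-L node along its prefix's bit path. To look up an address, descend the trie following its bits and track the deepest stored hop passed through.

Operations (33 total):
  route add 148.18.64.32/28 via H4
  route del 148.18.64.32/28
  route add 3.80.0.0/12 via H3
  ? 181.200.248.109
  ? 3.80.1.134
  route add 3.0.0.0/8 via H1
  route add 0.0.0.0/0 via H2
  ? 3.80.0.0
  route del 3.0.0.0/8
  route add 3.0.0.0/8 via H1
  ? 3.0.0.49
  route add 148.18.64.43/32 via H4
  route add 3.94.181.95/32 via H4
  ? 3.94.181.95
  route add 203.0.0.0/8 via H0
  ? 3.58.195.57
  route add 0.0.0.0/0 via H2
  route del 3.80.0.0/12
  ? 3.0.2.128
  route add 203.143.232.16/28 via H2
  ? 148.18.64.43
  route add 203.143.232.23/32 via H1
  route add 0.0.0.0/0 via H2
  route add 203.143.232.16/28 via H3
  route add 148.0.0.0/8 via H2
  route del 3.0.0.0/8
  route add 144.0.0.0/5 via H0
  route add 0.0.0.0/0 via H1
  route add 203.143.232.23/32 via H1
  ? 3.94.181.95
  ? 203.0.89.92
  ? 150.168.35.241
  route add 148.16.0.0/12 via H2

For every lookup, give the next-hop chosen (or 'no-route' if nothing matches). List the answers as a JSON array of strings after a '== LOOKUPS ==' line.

Process each operation:
  add 148.18.64.32/28 -> H4 at depth 28
  - 148.18.64.32/28 clear@28
  add 3.80.0.0/12 -> H3 at depth 12
  Q 181.200.248.109: descend 10 ; hops seen [∅] ; pick no-route
  Q 3.80.1.134: descend 000000110101 ; hops seen [H3] ; pick H3
  add 3.0.0.0/8 -> H1 at depth 8
  add 0.0.0.0/0 -> H2 at depth 0
  Q 3.80.0.0: descend 000000110101 ; hops seen [H2,H1,H3] ; pick H3
  - 3.0.0.0/8 clear@8
  add 3.0.0.0/8 -> H1 at depth 8
  Q 3.0.0.49: descend 000000110 ; hops seen [H2,H1] ; pick H1
  add 148.18.64.43/32 -> H4 at depth 32
  add 3.94.181.95/32 -> H4 at depth 32
  Q 3.94.181.95: descend 00000011010111101011010101011111 ; hops seen [H2,H1,H3,H4] ; pick H4
  add 203.0.0.0/8 -> H0 at depth 8
  Q 3.58.195.57: descend 000000110 ; hops seen [H2,H1] ; pick H1
  add 0.0.0.0/0 -> H2 at depth 0
  - 3.80.0.0/12 clear@12
  Q 3.0.2.128: descend 000000110 ; hops seen [H2,H1] ; pick H1
  add 203.143.232.16/28 -> H2 at depth 28
  Q 148.18.64.43: descend 10010100000100100100000000101011 ; hops seen [H2,H4] ; pick H4
  add 203.143.232.23/32 -> H1 at depth 32
  add 0.0.0.0/0 -> H2 at depth 0
  add 203.143.232.16/28 -> H3 at depth 28
  add 148.0.0.0/8 -> H2 at depth 8
  - 3.0.0.0/8 clear@8
  add 144.0.0.0/5 -> H0 at depth 5
  add 0.0.0.0/0 -> H1 at depth 0
  add 203.143.232.23/32 -> H1 at depth 32
  Q 3.94.181.95: descend 00000011010111101011010101011111 ; hops seen [H1,H4] ; pick H4
  Q 203.0.89.92: descend 11001011 ; hops seen [H1,H0] ; pick H0
  Q 150.168.35.241: descend 100101 ; hops seen [H1,H0] ; pick H0
  add 148.16.0.0/12 -> H2 at depth 12

== LOOKUPS ==
["no-route","H3","H3","H1","H4","H1","H1","H4","H4","H0","H0"]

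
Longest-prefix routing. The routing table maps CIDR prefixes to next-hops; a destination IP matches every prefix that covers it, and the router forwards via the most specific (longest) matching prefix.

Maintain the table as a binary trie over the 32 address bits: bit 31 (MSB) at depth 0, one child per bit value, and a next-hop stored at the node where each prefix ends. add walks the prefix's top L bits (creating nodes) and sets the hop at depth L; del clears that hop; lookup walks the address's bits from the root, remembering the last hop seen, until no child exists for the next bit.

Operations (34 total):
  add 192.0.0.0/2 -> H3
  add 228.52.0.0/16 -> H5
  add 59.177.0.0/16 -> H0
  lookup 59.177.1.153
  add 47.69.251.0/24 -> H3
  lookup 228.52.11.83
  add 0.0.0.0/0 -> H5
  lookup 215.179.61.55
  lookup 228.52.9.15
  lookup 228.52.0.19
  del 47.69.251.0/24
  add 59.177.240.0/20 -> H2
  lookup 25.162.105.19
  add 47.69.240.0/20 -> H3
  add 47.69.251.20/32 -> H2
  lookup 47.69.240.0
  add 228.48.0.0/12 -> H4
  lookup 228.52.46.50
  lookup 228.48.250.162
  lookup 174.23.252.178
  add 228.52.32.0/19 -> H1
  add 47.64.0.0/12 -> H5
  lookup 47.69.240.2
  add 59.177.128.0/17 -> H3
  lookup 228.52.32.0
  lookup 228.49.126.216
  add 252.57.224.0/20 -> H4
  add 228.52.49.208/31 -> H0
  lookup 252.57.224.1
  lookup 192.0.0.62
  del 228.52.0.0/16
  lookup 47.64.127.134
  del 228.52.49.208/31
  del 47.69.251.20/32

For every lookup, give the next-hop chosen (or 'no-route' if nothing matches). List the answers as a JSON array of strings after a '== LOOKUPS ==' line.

Trace:
  + 192.0.0.0/2 (H3) depth=2
  + 228.52.0.0/16 (H5) depth=16
  + 59.177.0.0/16 (H0) depth=16
  lookup 59.177.1.153: bits 0011101110110001 walk d0:-→d1:-→d2:-→d3:-→d4:-→d5:-→d6:-→d7:-→d8:-→d9:-→d10:-→d11:-→d12:-→d13:-→d14:-→d15:-→d16:H0 -> H0
  + 47.69.251.0/24 (H3) depth=24
  lookup 228.52.11.83: bits 1110010000110100 walk d0:-→d1:-→d2:H3→d3:-→d4:-→d5:-→d6:-→d7:-→d8:-→d9:-→d10:-→d11:-→d12:-→d13:-→d14:-→d15:-→d16:H5 -> H5
  + 0.0.0.0/0 (H5) depth=0
  lookup 215.179.61.55: bits 11 walk d0:H5→d1:-→d2:H3 -> H3
  lookup 228.52.9.15: bits 1110010000110100 walk d0:H5→d1:-→d2:H3→d3:-→d4:-→d5:-→d6:-→d7:-→d8:-→d9:-→d10:-→d11:-→d12:-→d13:-→d14:-→d15:-→d16:H5 -> H5
  lookup 228.52.0.19: bits 1110010000110100 walk d0:H5→d1:-→d2:H3→d3:-→d4:-→d5:-→d6:-→d7:-→d8:-→d9:-→d10:-→d11:-→d12:-→d13:-→d14:-→d15:-→d16:H5 -> H5
  - 47.69.251.0/24 clear@24
  + 59.177.240.0/20 (H2) depth=20
  lookup 25.162.105.19: bits 00 walk d0:H5→d1:-→d2:- -> H5
  + 47.69.240.0/20 (H3) depth=20
  + 47.69.251.20/32 (H2) depth=32
  lookup 47.69.240.0: bits 00101111010001011111 walk d0:H5→d1:-→d2:-→d3:-→d4:-→d5:-→d6:-→d7:-→d8:-→d9:-→d10:-→d11:-→d12:-→d13:-→d14:-→d15:-→d16:-→d17:-→d18:-→d19:-→d20:H3 -> H3
  + 228.48.0.0/12 (H4) depth=12
  lookup 228.52.46.50: bits 1110010000110100 walk d0:H5→d1:-→d2:H3→d3:-→d4:-→d5:-→d6:-→d7:-→d8:-→d9:-→d10:-→d11:-→d12:H4→d13:-→d14:-→d15:-→d16:H5 -> H5
  lookup 228.48.250.162: bits 1110010000110 walk d0:H5→d1:-→d2:H3→d3:-→d4:-→d5:-→d6:-→d7:-→d8:-→d9:-→d10:-→d11:-→d12:H4→d13:- -> H4
  lookup 174.23.252.178: bits 1 walk d0:H5→d1:- -> H5
  + 228.52.32.0/19 (H1) depth=19
  + 47.64.0.0/12 (H5) depth=12
  lookup 47.69.240.2: bits 00101111010001011111 walk d0:H5→d1:-→d2:-→d3:-→d4:-→d5:-→d6:-→d7:-→d8:-→d9:-→d10:-→d11:-→d12:H5→d13:-→d14:-→d15:-→d16:-→d17:-→d18:-→d19:-→d20:H3 -> H3
  + 59.177.128.0/17 (H3) depth=17
  lookup 228.52.32.0: bits 1110010000110100001 walk d0:H5→d1:-→d2:H3→d3:-→d4:-→d5:-→d6:-→d7:-→d8:-→d9:-→d10:-→d11:-→d12:H4→d13:-→d14:-→d15:-→d16:H5→d17:-→d18:-→d19:H1 -> H1
  lookup 228.49.126.216: bits 1110010000110 walk d0:H5→d1:-→d2:H3→d3:-→d4:-→d5:-→d6:-→d7:-→d8:-→d9:-→d10:-→d11:-→d12:H4→d13:- -> H4
  + 252.57.224.0/20 (H4) depth=20
  + 228.52.49.208/31 (H0) depth=31
  lookup 252.57.224.1: bits 11111100001110011110 walk d0:H5→d1:-→d2:H3→d3:-→d4:-→d5:-→d6:-→d7:-→d8:-→d9:-→d10:-→d11:-→d12:-→d13:-→d14:-→d15:-→d16:-→d17:-→d18:-→d19:-→d20:H4 -> H4
  lookup 192.0.0.62: bits 11 walk d0:H5→d1:-→d2:H3 -> H3
  - 228.52.0.0/16 clear@16
  lookup 47.64.127.134: bits 0010111101000 walk d0:H5→d1:-→d2:-→d3:-→d4:-→d5:-→d6:-→d7:-→d8:-→d9:-→d10:-→d11:-→d12:H5→d13:- -> H5
  - 228.52.49.208/31 clear@31
  - 47.69.251.20/32 clear@32

== LOOKUPS ==
["H0","H5","H3","H5","H5","H5","H3","H5","H4","H5","H3","H1","H4","H4","H3","H5"]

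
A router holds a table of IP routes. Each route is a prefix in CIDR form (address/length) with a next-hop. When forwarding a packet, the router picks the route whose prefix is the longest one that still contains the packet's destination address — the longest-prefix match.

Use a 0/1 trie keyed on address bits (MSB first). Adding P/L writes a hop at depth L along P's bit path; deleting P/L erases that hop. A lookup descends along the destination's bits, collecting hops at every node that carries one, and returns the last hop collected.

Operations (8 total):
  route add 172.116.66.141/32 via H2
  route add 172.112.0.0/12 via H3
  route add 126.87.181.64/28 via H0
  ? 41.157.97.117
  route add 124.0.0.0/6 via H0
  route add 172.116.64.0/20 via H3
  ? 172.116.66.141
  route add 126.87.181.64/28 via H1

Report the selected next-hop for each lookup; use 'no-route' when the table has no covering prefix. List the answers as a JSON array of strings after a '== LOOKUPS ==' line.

Process each operation:
  + 172.116.66.141/32 (H2) depth=32
  + 172.112.0.0/12 (H3) depth=12
  + 126.87.181.64/28 (H0) depth=28
  ? 41.157.97.117  path d0:-→d1:-  best=no-route
  + 124.0.0.0/6 (H0) depth=6
  + 172.116.64.0/20 (H3) depth=20
  ? 172.116.66.141  path d0:-→d1:-→d2:-→d3:-→d4:-→d5:-→d6:-→d7:-→d8:-→d9:-→d10:-→d11:-→d12:H3→d13:-→d14:-→d15:-→d16:-→d17:-→d18:-→d19:-→d20:H3→d21:-→d22:-→d23:-→d24:-→d25:-→d26:-→d27:-→d28:-→d29:-→d30:-→d31:-→d32:H2  best=H2
  + 126.87.181.64/28 (H1) depth=28

== LOOKUPS ==
["no-route","H2"]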